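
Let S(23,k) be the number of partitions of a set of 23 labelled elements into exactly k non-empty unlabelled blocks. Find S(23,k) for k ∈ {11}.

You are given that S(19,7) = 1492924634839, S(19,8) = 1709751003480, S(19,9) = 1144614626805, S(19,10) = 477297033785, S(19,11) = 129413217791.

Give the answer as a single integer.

4864251308951100

row 20: T[20][8]=8·1709751003480+1492924634839=15170932662679  T[20][9]=9·1144614626805+1709751003480=12011282644725  T[20][10]=10·477297033785+1144614626805=5917584964655  T[20][11]=11·129413217791+477297033785=1900842429486
row 21: T[21][9]=9·12011282644725+15170932662679=123272476465204  T[21][10]=10·5917584964655+12011282644725=71187132291275  T[21][11]=11·1900842429486+5917584964655=26826851689001
row 22: T[22][10]=10·71187132291275+123272476465204=835143799377954  T[22][11]=11·26826851689001+71187132291275=366282500870286
row 23: T[23][11]=11·366282500870286+835143799377954=4864251308951100
Read S(23,11) = 4864251308951100.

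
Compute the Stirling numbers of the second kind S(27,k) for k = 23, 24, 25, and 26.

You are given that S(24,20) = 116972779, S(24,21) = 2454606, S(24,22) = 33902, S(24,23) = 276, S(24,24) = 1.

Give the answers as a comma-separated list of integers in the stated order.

333832005, 5265000, 55575, 351

r25: T_25,21=21×2454606+116972779=168519505; T_25,22=22×33902+2454606=3200450; T_25,23=23×276+33902=40250; T_25,24=24×1+276=300; T_25,25=25×0+1=1
r26: T_26,22=22×3200450+168519505=238929405; T_26,23=23×40250+3200450=4126200; T_26,24=24×300+40250=47450; T_26,25=25×1+300=325; T_26,26=26×0+1=1
r27: T_27,23=23×4126200+238929405=333832005; T_27,24=24×47450+4126200=5265000; T_27,25=25×325+47450=55575; T_27,26=26×1+325=351
Read S(27,23) = 333832005, S(27,24) = 5265000, S(27,25) = 55575, S(27,26) = 351.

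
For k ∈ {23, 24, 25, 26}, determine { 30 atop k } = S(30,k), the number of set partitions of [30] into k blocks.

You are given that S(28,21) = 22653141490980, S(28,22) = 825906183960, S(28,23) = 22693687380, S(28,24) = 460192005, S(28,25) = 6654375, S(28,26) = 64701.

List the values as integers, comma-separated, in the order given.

71823880393200, 2157580085700, 49402080000, 843303006

row 29: T[29][22]=22·825906183960+22653141490980=40823077538100  T[29][23]=23·22693687380+825906183960=1347860993700  T[29][24]=24·460192005+22693687380=33738295500  T[29][25]=25·6654375+460192005=626551380  T[29][26]=26·64701+6654375=8336601
row 30: T[30][23]=23·1347860993700+40823077538100=71823880393200  T[30][24]=24·33738295500+1347860993700=2157580085700  T[30][25]=25·626551380+33738295500=49402080000  T[30][26]=26·8336601+626551380=843303006
Read S(30,23) = 71823880393200, S(30,24) = 2157580085700, S(30,25) = 49402080000, S(30,26) = 843303006.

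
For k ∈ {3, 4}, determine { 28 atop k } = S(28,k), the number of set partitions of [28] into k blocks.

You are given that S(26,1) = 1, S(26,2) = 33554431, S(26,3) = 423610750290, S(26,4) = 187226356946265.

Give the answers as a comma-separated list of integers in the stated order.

3812664524766, 2998587019946701

row 27: T[27][2]=2·33554431+1=67108863  T[27][3]=3·423610750290+33554431=1270865805301  T[27][4]=4·187226356946265+423610750290=749329038535350
row 28: T[28][3]=3·1270865805301+67108863=3812664524766  T[28][4]=4·749329038535350+1270865805301=2998587019946701
Read S(28,3) = 3812664524766, S(28,4) = 2998587019946701.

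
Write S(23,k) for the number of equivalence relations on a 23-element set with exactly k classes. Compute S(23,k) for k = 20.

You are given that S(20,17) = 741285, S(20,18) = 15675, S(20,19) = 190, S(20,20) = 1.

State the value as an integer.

1859550

row 21: T[21][18]=18·15675+741285=1023435  T[21][19]=19·190+15675=19285  T[21][20]=20·1+190=210
row 22: T[22][19]=19·19285+1023435=1389850  T[22][20]=20·210+19285=23485
row 23: T[23][20]=20·23485+1389850=1859550
Read S(23,20) = 1859550.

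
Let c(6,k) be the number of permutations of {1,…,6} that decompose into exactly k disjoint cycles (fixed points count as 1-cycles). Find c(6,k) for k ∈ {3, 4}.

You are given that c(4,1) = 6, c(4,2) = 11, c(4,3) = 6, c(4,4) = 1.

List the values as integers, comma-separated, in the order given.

225, 85

[5] T[5,2]:4*11+6=50 · T[5,3]:4*6+11=35 · T[5,4]:4*1+6=10
[6] T[6,3]:5*35+50=225 · T[6,4]:5*10+35=85
Read c(6,3) = 225, c(6,4) = 85.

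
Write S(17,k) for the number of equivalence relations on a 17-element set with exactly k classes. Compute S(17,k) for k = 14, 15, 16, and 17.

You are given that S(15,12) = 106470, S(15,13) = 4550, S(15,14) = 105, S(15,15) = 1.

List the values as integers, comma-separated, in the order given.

249900, 7820, 136, 1

[16] T[16,13]:13*4550+106470=165620 · T[16,14]:14*105+4550=6020 · T[16,15]:15*1+105=120 · T[16,16]:16*0+1=1
[17] T[17,14]:14*6020+165620=249900 · T[17,15]:15*120+6020=7820 · T[17,16]:16*1+120=136 · T[17,17]:17*0+1=1
Read S(17,14) = 249900, S(17,15) = 7820, S(17,16) = 136, S(17,17) = 1.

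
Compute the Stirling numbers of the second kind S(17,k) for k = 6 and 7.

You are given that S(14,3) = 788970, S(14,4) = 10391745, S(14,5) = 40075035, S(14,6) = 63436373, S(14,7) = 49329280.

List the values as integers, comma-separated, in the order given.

17505749898, 25708104786

i=15: T(15,4)=788970+4·10391745=42355950 | T(15,5)=10391745+5·40075035=210766920 | T(15,6)=40075035+6·63436373=420693273 | T(15,7)=63436373+7·49329280=408741333
i=16: T(16,5)=42355950+5·210766920=1096190550 | T(16,6)=210766920+6·420693273=2734926558 | T(16,7)=420693273+7·408741333=3281882604
i=17: T(17,6)=1096190550+6·2734926558=17505749898 | T(17,7)=2734926558+7·3281882604=25708104786
Read S(17,6) = 17505749898, S(17,7) = 25708104786.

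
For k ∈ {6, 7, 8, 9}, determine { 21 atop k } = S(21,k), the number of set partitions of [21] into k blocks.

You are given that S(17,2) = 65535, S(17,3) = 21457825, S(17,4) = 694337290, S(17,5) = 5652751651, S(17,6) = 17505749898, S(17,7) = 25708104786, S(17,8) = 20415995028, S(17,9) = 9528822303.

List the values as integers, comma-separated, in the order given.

26585679462804, 82310957214948, 132511015347084, 123272476465204

@18  (18,3):21457825·3+65535→64439010, (18,4):694337290·4+21457825→2798806985, (18,5):5652751651·5+694337290→28958095545, (18,6):17505749898·6+5652751651→110687251039, (18,7):25708104786·7+17505749898→197462483400, (18,8):20415995028·8+25708104786→189036065010, (18,9):9528822303·9+20415995028→106175395755
@19  (19,4):2798806985·4+64439010→11259666950, (19,5):28958095545·5+2798806985→147589284710, (19,6):110687251039·6+28958095545→693081601779, (19,7):197462483400·7+110687251039→1492924634839, (19,8):189036065010·8+197462483400→1709751003480, (19,9):106175395755·9+189036065010→1144614626805
@20  (20,5):147589284710·5+11259666950→749206090500, (20,6):693081601779·6+147589284710→4306078895384, (20,7):1492924634839·7+693081601779→11143554045652, (20,8):1709751003480·8+1492924634839→15170932662679, (20,9):1144614626805·9+1709751003480→12011282644725
@21  (21,6):4306078895384·6+749206090500→26585679462804, (21,7):11143554045652·7+4306078895384→82310957214948, (21,8):15170932662679·8+11143554045652→132511015347084, (21,9):12011282644725·9+15170932662679→123272476465204
Read S(21,6) = 26585679462804, S(21,7) = 82310957214948, S(21,8) = 132511015347084, S(21,9) = 123272476465204.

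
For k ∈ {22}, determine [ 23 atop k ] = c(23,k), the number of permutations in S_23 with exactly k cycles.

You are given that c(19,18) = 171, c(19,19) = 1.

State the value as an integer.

253

@20  (20,19):1·19+171→190, (20,20):0·19+1→1
@21  (21,20):1·20+190→210, (21,21):0·20+1→1
@22  (22,21):1·21+210→231, (22,22):0·21+1→1
@23  (23,22):1·22+231→253
Read c(23,22) = 253.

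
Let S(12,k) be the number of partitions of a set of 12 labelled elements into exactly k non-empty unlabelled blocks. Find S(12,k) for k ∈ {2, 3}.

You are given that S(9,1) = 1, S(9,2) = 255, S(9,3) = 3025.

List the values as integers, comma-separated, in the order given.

2047, 86526

[10] T[10,1]:1*1+0=1 · T[10,2]:2*255+1=511 · T[10,3]:3*3025+255=9330
[11] T[11,1]:1*1+0=1 · T[11,2]:2*511+1=1023 · T[11,3]:3*9330+511=28501
[12] T[12,2]:2*1023+1=2047 · T[12,3]:3*28501+1023=86526
Read S(12,2) = 2047, S(12,3) = 86526.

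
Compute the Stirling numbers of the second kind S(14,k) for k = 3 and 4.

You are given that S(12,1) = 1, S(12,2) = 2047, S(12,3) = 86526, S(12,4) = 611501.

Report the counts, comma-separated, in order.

788970, 10391745

@13  (13,2):2047·2+1→4095, (13,3):86526·3+2047→261625, (13,4):611501·4+86526→2532530
@14  (14,3):261625·3+4095→788970, (14,4):2532530·4+261625→10391745
Read S(14,3) = 788970, S(14,4) = 10391745.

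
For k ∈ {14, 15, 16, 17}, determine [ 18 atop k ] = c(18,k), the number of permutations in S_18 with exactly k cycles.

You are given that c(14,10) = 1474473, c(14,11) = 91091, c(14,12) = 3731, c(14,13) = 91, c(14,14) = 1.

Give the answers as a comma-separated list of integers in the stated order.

13896582, 468180, 10812, 153

r15: T_15,11=14×91091+1474473=2749747; T_15,12=14×3731+91091=143325; T_15,13=14×91+3731=5005; T_15,14=14×1+91=105; T_15,15=14×0+1=1
r16: T_16,12=15×143325+2749747=4899622; T_16,13=15×5005+143325=218400; T_16,14=15×105+5005=6580; T_16,15=15×1+105=120; T_16,16=15×0+1=1
r17: T_17,13=16×218400+4899622=8394022; T_17,14=16×6580+218400=323680; T_17,15=16×120+6580=8500; T_17,16=16×1+120=136; T_17,17=16×0+1=1
r18: T_18,14=17×323680+8394022=13896582; T_18,15=17×8500+323680=468180; T_18,16=17×136+8500=10812; T_18,17=17×1+136=153
Read c(18,14) = 13896582, c(18,15) = 468180, c(18,16) = 10812, c(18,17) = 153.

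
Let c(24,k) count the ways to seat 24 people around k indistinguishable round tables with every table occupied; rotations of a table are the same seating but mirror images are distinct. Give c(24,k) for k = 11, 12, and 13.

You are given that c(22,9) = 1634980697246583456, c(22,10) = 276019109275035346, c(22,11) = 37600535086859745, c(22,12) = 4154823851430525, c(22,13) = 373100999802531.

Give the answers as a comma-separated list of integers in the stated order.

33081711368574204996, 4070384057007569521, 413356714301314056

[23] T[23,10]:22*276019109275035346+1634980697246583456=7707401101297361068 · T[23,11]:22*37600535086859745+276019109275035346=1103230881185949736 · T[23,12]:22*4154823851430525+37600535086859745=129006659818331295 · T[23,13]:22*373100999802531+4154823851430525=12363045847086207
[24] T[24,11]:23*1103230881185949736+7707401101297361068=33081711368574204996 · T[24,12]:23*129006659818331295+1103230881185949736=4070384057007569521 · T[24,13]:23*12363045847086207+129006659818331295=413356714301314056
Read c(24,11) = 33081711368574204996, c(24,12) = 4070384057007569521, c(24,13) = 413356714301314056.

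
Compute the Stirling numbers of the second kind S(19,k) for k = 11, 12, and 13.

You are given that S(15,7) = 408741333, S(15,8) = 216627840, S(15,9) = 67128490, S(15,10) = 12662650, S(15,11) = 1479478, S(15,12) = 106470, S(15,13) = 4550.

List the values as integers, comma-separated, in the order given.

row 16: T[16][8]=8·216627840+408741333=2141764053  T[16][9]=9·67128490+216627840=820784250  T[16][10]=10·12662650+67128490=193754990  T[16][11]=11·1479478+12662650=28936908  T[16][12]=12·106470+1479478=2757118  T[16][13]=13·4550+106470=165620
row 17: T[17][9]=9·820784250+2141764053=9528822303  T[17][10]=10·193754990+820784250=2758334150  T[17][11]=11·28936908+193754990=512060978  T[17][12]=12·2757118+28936908=62022324  T[17][13]=13·165620+2757118=4910178
row 18: T[18][10]=10·2758334150+9528822303=37112163803  T[18][11]=11·512060978+2758334150=8391004908  T[18][12]=12·62022324+512060978=1256328866  T[18][13]=13·4910178+62022324=125854638
row 19: T[19][11]=11·8391004908+37112163803=129413217791  T[19][12]=12·1256328866+8391004908=23466951300  T[19][13]=13·125854638+1256328866=2892439160
Read S(19,11) = 129413217791, S(19,12) = 23466951300, S(19,13) = 2892439160.

129413217791, 23466951300, 2892439160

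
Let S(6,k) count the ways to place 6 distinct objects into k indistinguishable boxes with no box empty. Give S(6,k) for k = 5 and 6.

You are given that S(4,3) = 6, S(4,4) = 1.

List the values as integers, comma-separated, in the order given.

r5: T_5,4=4×1+6=10; T_5,5=5×0+1=1
r6: T_6,5=5×1+10=15; T_6,6=6×0+1=1
Read S(6,5) = 15, S(6,6) = 1.

15, 1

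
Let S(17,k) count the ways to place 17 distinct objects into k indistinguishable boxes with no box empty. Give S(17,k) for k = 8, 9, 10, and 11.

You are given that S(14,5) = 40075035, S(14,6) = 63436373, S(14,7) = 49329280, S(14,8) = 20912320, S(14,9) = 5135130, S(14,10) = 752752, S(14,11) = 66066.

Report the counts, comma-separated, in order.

20415995028, 9528822303, 2758334150, 512060978

i=15: T(15,6)=40075035+6·63436373=420693273 | T(15,7)=63436373+7·49329280=408741333 | T(15,8)=49329280+8·20912320=216627840 | T(15,9)=20912320+9·5135130=67128490 | T(15,10)=5135130+10·752752=12662650 | T(15,11)=752752+11·66066=1479478
i=16: T(16,7)=420693273+7·408741333=3281882604 | T(16,8)=408741333+8·216627840=2141764053 | T(16,9)=216627840+9·67128490=820784250 | T(16,10)=67128490+10·12662650=193754990 | T(16,11)=12662650+11·1479478=28936908
i=17: T(17,8)=3281882604+8·2141764053=20415995028 | T(17,9)=2141764053+9·820784250=9528822303 | T(17,10)=820784250+10·193754990=2758334150 | T(17,11)=193754990+11·28936908=512060978
Read S(17,8) = 20415995028, S(17,9) = 9528822303, S(17,10) = 2758334150, S(17,11) = 512060978.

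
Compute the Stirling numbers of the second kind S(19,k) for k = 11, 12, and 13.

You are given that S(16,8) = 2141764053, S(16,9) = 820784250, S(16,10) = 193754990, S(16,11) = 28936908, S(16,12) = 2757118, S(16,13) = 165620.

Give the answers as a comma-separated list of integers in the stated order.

row 17: T[17][9]=9·820784250+2141764053=9528822303  T[17][10]=10·193754990+820784250=2758334150  T[17][11]=11·28936908+193754990=512060978  T[17][12]=12·2757118+28936908=62022324  T[17][13]=13·165620+2757118=4910178
row 18: T[18][10]=10·2758334150+9528822303=37112163803  T[18][11]=11·512060978+2758334150=8391004908  T[18][12]=12·62022324+512060978=1256328866  T[18][13]=13·4910178+62022324=125854638
row 19: T[19][11]=11·8391004908+37112163803=129413217791  T[19][12]=12·1256328866+8391004908=23466951300  T[19][13]=13·125854638+1256328866=2892439160
Read S(19,11) = 129413217791, S(19,12) = 23466951300, S(19,13) = 2892439160.

129413217791, 23466951300, 2892439160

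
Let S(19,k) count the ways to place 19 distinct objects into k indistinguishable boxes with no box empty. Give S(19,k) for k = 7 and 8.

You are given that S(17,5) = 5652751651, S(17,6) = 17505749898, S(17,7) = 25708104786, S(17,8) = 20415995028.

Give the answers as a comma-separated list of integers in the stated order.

1492924634839, 1709751003480

@18  (18,6):17505749898·6+5652751651→110687251039, (18,7):25708104786·7+17505749898→197462483400, (18,8):20415995028·8+25708104786→189036065010
@19  (19,7):197462483400·7+110687251039→1492924634839, (19,8):189036065010·8+197462483400→1709751003480
Read S(19,7) = 1492924634839, S(19,8) = 1709751003480.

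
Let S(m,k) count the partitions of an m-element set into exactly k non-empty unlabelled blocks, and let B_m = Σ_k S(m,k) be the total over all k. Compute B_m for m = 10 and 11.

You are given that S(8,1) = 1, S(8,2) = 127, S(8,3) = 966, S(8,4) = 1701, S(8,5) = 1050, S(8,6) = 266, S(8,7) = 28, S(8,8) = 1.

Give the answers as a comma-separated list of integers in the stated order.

[9] T[9,1]:1*1+0=1 · T[9,2]:2*127+1=255 · T[9,3]:3*966+127=3025 · T[9,4]:4*1701+966=7770 · T[9,5]:5*1050+1701=6951 · T[9,6]:6*266+1050=2646 · T[9,7]:7*28+266=462 · T[9,8]:8*1+28=36 · T[9,9]:9*0+1=1
[10] T[10,1]:1*1+0=1 · T[10,2]:2*255+1=511 · T[10,3]:3*3025+255=9330 · T[10,4]:4*7770+3025=34105 · T[10,5]:5*6951+7770=42525 · T[10,6]:6*2646+6951=22827 · T[10,7]:7*462+2646=5880 · T[10,8]:8*36+462=750 · T[10,9]:9*1+36=45 · T[10,10]:10*0+1=1
[11] T[11,1]:1*1+0=1 · T[11,2]:2*511+1=1023 · T[11,3]:3*9330+511=28501 · T[11,4]:4*34105+9330=145750 · T[11,5]:5*42525+34105=246730 · T[11,6]:6*22827+42525=179487 · T[11,7]:7*5880+22827=63987 · T[11,8]:8*750+5880=11880 · T[11,9]:9*45+750=1155 · T[11,10]:10*1+45=55 · T[11,11]:11*0+1=1
B_10 = ΣS(10,k) = 1+511+9330+34105+42525+22827+5880+750+45+1 = 115975
B_11 = ΣS(11,k) = 1+1023+28501+145750+246730+179487+63987+11880+1155+55+1 = 678570

115975, 678570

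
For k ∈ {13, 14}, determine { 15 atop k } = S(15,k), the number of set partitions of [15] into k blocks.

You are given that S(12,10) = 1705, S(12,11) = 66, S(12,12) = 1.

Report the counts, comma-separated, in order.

r13: T_13,11=11×66+1705=2431; T_13,12=12×1+66=78; T_13,13=13×0+1=1
r14: T_14,12=12×78+2431=3367; T_14,13=13×1+78=91; T_14,14=14×0+1=1
r15: T_15,13=13×91+3367=4550; T_15,14=14×1+91=105
Read S(15,13) = 4550, S(15,14) = 105.

4550, 105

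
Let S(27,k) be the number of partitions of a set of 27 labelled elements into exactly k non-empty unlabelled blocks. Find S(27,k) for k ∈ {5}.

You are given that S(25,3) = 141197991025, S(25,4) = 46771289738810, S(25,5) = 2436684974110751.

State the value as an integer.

61338207158409090

r26: T_26,4=4×46771289738810+141197991025=187226356946265; T_26,5=5×2436684974110751+46771289738810=12230196160292565
r27: T_27,5=5×12230196160292565+187226356946265=61338207158409090
Read S(27,5) = 61338207158409090.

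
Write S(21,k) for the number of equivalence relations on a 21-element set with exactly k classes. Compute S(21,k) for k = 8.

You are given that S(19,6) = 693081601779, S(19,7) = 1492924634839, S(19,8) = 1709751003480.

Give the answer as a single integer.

132511015347084

i=20: T(20,7)=693081601779+7·1492924634839=11143554045652 | T(20,8)=1492924634839+8·1709751003480=15170932662679
i=21: T(21,8)=11143554045652+8·15170932662679=132511015347084
Read S(21,8) = 132511015347084.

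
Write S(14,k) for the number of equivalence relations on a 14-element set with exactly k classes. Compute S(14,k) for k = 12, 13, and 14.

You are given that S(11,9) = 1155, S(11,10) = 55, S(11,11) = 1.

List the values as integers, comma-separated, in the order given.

row 12: T[12][10]=10·55+1155=1705  T[12][11]=11·1+55=66  T[12][12]=12·0+1=1
row 13: T[13][11]=11·66+1705=2431  T[13][12]=12·1+66=78  T[13][13]=13·0+1=1
row 14: T[14][12]=12·78+2431=3367  T[14][13]=13·1+78=91  T[14][14]=14·0+1=1
Read S(14,12) = 3367, S(14,13) = 91, S(14,14) = 1.

3367, 91, 1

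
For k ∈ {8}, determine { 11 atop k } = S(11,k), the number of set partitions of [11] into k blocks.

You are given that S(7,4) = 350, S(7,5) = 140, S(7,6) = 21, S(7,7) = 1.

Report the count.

11880

@8  (8,5):140·5+350→1050, (8,6):21·6+140→266, (8,7):1·7+21→28, (8,8):0·8+1→1
@9  (9,6):266·6+1050→2646, (9,7):28·7+266→462, (9,8):1·8+28→36
@10  (10,7):462·7+2646→5880, (10,8):36·8+462→750
@11  (11,8):750·8+5880→11880
Read S(11,8) = 11880.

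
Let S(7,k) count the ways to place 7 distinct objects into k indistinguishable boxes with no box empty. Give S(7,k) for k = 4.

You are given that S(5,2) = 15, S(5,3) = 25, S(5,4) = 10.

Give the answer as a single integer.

350

r6: T_6,3=3×25+15=90; T_6,4=4×10+25=65
r7: T_7,4=4×65+90=350
Read S(7,4) = 350.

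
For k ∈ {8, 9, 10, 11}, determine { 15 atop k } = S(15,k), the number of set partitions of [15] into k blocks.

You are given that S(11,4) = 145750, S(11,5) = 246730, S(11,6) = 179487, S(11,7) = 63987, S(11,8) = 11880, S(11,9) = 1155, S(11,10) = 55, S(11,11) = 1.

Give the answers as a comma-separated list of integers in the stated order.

216627840, 67128490, 12662650, 1479478

r12: T_12,5=5×246730+145750=1379400; T_12,6=6×179487+246730=1323652; T_12,7=7×63987+179487=627396; T_12,8=8×11880+63987=159027; T_12,9=9×1155+11880=22275; T_12,10=10×55+1155=1705; T_12,11=11×1+55=66
r13: T_13,6=6×1323652+1379400=9321312; T_13,7=7×627396+1323652=5715424; T_13,8=8×159027+627396=1899612; T_13,9=9×22275+159027=359502; T_13,10=10×1705+22275=39325; T_13,11=11×66+1705=2431
r14: T_14,7=7×5715424+9321312=49329280; T_14,8=8×1899612+5715424=20912320; T_14,9=9×359502+1899612=5135130; T_14,10=10×39325+359502=752752; T_14,11=11×2431+39325=66066
r15: T_15,8=8×20912320+49329280=216627840; T_15,9=9×5135130+20912320=67128490; T_15,10=10×752752+5135130=12662650; T_15,11=11×66066+752752=1479478
Read S(15,8) = 216627840, S(15,9) = 67128490, S(15,10) = 12662650, S(15,11) = 1479478.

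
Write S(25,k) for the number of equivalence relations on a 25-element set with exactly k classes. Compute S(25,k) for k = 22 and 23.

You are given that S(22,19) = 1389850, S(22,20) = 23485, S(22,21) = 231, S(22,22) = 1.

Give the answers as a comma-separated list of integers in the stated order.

@23  (23,20):23485·20+1389850→1859550, (23,21):231·21+23485→28336, (23,22):1·22+231→253, (23,23):0·23+1→1
@24  (24,21):28336·21+1859550→2454606, (24,22):253·22+28336→33902, (24,23):1·23+253→276
@25  (25,22):33902·22+2454606→3200450, (25,23):276·23+33902→40250
Read S(25,22) = 3200450, S(25,23) = 40250.

3200450, 40250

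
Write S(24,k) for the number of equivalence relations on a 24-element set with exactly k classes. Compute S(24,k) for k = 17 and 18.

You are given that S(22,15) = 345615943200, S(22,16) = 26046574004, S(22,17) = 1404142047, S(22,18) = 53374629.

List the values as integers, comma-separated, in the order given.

1610949936915, 92484925445

r23: T_23,16=16×26046574004+345615943200=762361127264; T_23,17=17×1404142047+26046574004=49916988803; T_23,18=18×53374629+1404142047=2364885369
r24: T_24,17=17×49916988803+762361127264=1610949936915; T_24,18=18×2364885369+49916988803=92484925445
Read S(24,17) = 1610949936915, S(24,18) = 92484925445.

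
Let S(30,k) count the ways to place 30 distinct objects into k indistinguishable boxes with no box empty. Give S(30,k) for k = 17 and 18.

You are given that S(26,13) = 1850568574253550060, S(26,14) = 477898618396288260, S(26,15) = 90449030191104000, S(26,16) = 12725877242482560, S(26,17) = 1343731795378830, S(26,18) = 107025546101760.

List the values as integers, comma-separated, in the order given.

511605167806434372210, 68591811024147549270

r27: T_27,14=14×477898618396288260+1850568574253550060=8541149231801585700; T_27,15=15×90449030191104000+477898618396288260=1834634071262848260; T_27,16=16×12725877242482560+90449030191104000=294063066070824960; T_27,17=17×1343731795378830+12725877242482560=35569317763922670; T_27,18=18×107025546101760+1343731795378830=3270191625210510
r28: T_28,15=15×1834634071262848260+8541149231801585700=36060660300744309600; T_28,16=16×294063066070824960+1834634071262848260=6539643128396047620; T_28,17=17×35569317763922670+294063066070824960=898741468057510350; T_28,18=18×3270191625210510+35569317763922670=94432767017711850
r29: T_29,16=16×6539643128396047620+36060660300744309600=140694950355081071520; T_29,17=17×898741468057510350+6539643128396047620=21818248085373723570; T_29,18=18×94432767017711850+898741468057510350=2598531274376323650
r30: T_30,17=17×21818248085373723570+140694950355081071520=511605167806434372210; T_30,18=18×2598531274376323650+21818248085373723570=68591811024147549270
Read S(30,17) = 511605167806434372210, S(30,18) = 68591811024147549270.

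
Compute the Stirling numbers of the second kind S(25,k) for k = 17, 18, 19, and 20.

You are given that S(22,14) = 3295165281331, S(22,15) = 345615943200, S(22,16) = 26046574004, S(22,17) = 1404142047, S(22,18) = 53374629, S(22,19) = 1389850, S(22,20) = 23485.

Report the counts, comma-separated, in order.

[23] T[23,15]:15*345615943200+3295165281331=8479404429331 · T[23,16]:16*26046574004+345615943200=762361127264 · T[23,17]:17*1404142047+26046574004=49916988803 · T[23,18]:18*53374629+1404142047=2364885369 · T[23,19]:19*1389850+53374629=79781779 · T[23,20]:20*23485+1389850=1859550
[24] T[24,16]:16*762361127264+8479404429331=20677182465555 · T[24,17]:17*49916988803+762361127264=1610949936915 · T[24,18]:18*2364885369+49916988803=92484925445 · T[24,19]:19*79781779+2364885369=3880739170 · T[24,20]:20*1859550+79781779=116972779
[25] T[25,17]:17*1610949936915+20677182465555=48063331393110 · T[25,18]:18*92484925445+1610949936915=3275678594925 · T[25,19]:19*3880739170+92484925445=166218969675 · T[25,20]:20*116972779+3880739170=6220194750
Read S(25,17) = 48063331393110, S(25,18) = 3275678594925, S(25,19) = 166218969675, S(25,20) = 6220194750.

48063331393110, 3275678594925, 166218969675, 6220194750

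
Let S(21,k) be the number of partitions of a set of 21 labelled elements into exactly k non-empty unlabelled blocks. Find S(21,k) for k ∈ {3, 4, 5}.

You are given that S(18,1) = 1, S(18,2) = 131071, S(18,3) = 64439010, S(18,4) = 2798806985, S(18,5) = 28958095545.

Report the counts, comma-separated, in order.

1742343625, 181509070050, 3791262568401

[19] T[19,1]:1*1+0=1 · T[19,2]:2*131071+1=262143 · T[19,3]:3*64439010+131071=193448101 · T[19,4]:4*2798806985+64439010=11259666950 · T[19,5]:5*28958095545+2798806985=147589284710
[20] T[20,2]:2*262143+1=524287 · T[20,3]:3*193448101+262143=580606446 · T[20,4]:4*11259666950+193448101=45232115901 · T[20,5]:5*147589284710+11259666950=749206090500
[21] T[21,3]:3*580606446+524287=1742343625 · T[21,4]:4*45232115901+580606446=181509070050 · T[21,5]:5*749206090500+45232115901=3791262568401
Read S(21,3) = 1742343625, S(21,4) = 181509070050, S(21,5) = 3791262568401.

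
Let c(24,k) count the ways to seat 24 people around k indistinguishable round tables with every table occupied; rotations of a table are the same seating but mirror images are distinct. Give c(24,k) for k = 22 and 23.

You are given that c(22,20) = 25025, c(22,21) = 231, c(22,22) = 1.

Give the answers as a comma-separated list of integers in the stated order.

35926, 276

@23  (23,21):231·22+25025→30107, (23,22):1·22+231→253, (23,23):0·22+1→1
@24  (24,22):253·23+30107→35926, (24,23):1·23+253→276
Read c(24,22) = 35926, c(24,23) = 276.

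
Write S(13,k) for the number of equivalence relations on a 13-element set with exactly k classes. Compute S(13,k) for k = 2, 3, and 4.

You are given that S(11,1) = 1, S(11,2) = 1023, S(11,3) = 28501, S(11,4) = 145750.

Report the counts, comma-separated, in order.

4095, 261625, 2532530

row 12: T[12][1]=1·1+0=1  T[12][2]=2·1023+1=2047  T[12][3]=3·28501+1023=86526  T[12][4]=4·145750+28501=611501
row 13: T[13][2]=2·2047+1=4095  T[13][3]=3·86526+2047=261625  T[13][4]=4·611501+86526=2532530
Read S(13,2) = 4095, S(13,3) = 261625, S(13,4) = 2532530.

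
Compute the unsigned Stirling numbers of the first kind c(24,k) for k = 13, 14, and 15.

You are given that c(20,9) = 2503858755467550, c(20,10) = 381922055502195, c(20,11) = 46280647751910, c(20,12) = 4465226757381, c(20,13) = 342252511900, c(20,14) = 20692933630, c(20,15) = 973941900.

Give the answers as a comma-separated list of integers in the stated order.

413356714301314056, 34701806448704206, 2406046038644556

[21] T[21,10]:20*381922055502195+2503858755467550=10142299865511450 · T[21,11]:20*46280647751910+381922055502195=1307535010540395 · T[21,12]:20*4465226757381+46280647751910=135585182899530 · T[21,13]:20*342252511900+4465226757381=11310276995381 · T[21,14]:20*20692933630+342252511900=756111184500 · T[21,15]:20*973941900+20692933630=40171771630
[22] T[22,11]:21*1307535010540395+10142299865511450=37600535086859745 · T[22,12]:21*135585182899530+1307535010540395=4154823851430525 · T[22,13]:21*11310276995381+135585182899530=373100999802531 · T[22,14]:21*756111184500+11310276995381=27188611869881 · T[22,15]:21*40171771630+756111184500=1599718388730
[23] T[23,12]:22*4154823851430525+37600535086859745=129006659818331295 · T[23,13]:22*373100999802531+4154823851430525=12363045847086207 · T[23,14]:22*27188611869881+373100999802531=971250460939913 · T[23,15]:22*1599718388730+27188611869881=62382416421941
[24] T[24,13]:23*12363045847086207+129006659818331295=413356714301314056 · T[24,14]:23*971250460939913+12363045847086207=34701806448704206 · T[24,15]:23*62382416421941+971250460939913=2406046038644556
Read c(24,13) = 413356714301314056, c(24,14) = 34701806448704206, c(24,15) = 2406046038644556.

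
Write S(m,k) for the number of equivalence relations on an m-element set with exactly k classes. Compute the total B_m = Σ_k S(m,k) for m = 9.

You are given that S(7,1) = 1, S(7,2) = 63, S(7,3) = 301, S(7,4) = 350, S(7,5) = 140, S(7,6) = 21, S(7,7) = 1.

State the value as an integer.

r8: T_8,1=1×1+0=1; T_8,2=2×63+1=127; T_8,3=3×301+63=966; T_8,4=4×350+301=1701; T_8,5=5×140+350=1050; T_8,6=6×21+140=266; T_8,7=7×1+21=28; T_8,8=8×0+1=1
r9: T_9,1=1×1+0=1; T_9,2=2×127+1=255; T_9,3=3×966+127=3025; T_9,4=4×1701+966=7770; T_9,5=5×1050+1701=6951; T_9,6=6×266+1050=2646; T_9,7=7×28+266=462; T_9,8=8×1+28=36; T_9,9=9×0+1=1
B_9 = ΣS(9,k) = 1+255+3025+7770+6951+2646+462+36+1 = 21147

21147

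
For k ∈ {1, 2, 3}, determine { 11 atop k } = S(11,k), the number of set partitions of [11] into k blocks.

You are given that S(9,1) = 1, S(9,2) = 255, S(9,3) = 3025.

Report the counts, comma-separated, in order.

1, 1023, 28501

@10  (10,1):1·1+0→1, (10,2):255·2+1→511, (10,3):3025·3+255→9330
@11  (11,1):1·1+0→1, (11,2):511·2+1→1023, (11,3):9330·3+511→28501
Read S(11,1) = 1, S(11,2) = 1023, S(11,3) = 28501.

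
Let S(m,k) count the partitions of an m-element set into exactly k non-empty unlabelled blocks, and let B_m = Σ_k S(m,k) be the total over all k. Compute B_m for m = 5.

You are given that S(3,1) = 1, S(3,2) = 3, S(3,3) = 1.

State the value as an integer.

52

r4: T_4,1=1×1+0=1; T_4,2=2×3+1=7; T_4,3=3×1+3=6; T_4,4=4×0+1=1
r5: T_5,1=1×1+0=1; T_5,2=2×7+1=15; T_5,3=3×6+7=25; T_5,4=4×1+6=10; T_5,5=5×0+1=1
B_5 = ΣS(5,k) = 1+15+25+10+1 = 52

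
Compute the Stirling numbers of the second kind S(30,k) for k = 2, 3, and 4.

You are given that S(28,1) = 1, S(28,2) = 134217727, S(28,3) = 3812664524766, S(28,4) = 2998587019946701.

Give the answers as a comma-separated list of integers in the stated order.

536870911, 34314651811530, 48004081105038305

@29  (29,1):1·1+0→1, (29,2):134217727·2+1→268435455, (29,3):3812664524766·3+134217727→11438127792025, (29,4):2998587019946701·4+3812664524766→11998160744311570
@30  (30,2):268435455·2+1→536870911, (30,3):11438127792025·3+268435455→34314651811530, (30,4):11998160744311570·4+11438127792025→48004081105038305
Read S(30,2) = 536870911, S(30,3) = 34314651811530, S(30,4) = 48004081105038305.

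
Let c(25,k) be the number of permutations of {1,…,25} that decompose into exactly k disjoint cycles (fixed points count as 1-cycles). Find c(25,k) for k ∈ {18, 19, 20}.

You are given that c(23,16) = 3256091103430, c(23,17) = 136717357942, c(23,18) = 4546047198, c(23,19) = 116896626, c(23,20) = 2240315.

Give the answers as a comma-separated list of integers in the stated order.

12191224980000, 414908513800, 11276842500

r24: T_24,17=23×136717357942+3256091103430=6400590336096; T_24,18=23×4546047198+136717357942=241276443496; T_24,19=23×116896626+4546047198=7234669596; T_24,20=23×2240315+116896626=168423871
r25: T_25,18=24×241276443496+6400590336096=12191224980000; T_25,19=24×7234669596+241276443496=414908513800; T_25,20=24×168423871+7234669596=11276842500
Read c(25,18) = 12191224980000, c(25,19) = 414908513800, c(25,20) = 11276842500.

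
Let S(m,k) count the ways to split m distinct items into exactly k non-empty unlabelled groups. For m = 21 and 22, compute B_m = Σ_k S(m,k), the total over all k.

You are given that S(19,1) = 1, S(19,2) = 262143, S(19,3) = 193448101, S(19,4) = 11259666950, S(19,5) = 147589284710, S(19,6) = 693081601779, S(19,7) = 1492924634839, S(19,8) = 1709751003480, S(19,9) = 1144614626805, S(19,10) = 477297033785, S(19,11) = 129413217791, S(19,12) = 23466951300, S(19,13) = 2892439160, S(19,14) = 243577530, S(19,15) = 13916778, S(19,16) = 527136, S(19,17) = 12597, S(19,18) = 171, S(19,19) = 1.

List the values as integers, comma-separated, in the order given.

474869816156751, 4506715738447323

@20  (20,1):1·1+0→1, (20,2):262143·2+1→524287, (20,3):193448101·3+262143→580606446, (20,4):11259666950·4+193448101→45232115901, (20,5):147589284710·5+11259666950→749206090500, (20,6):693081601779·6+147589284710→4306078895384, (20,7):1492924634839·7+693081601779→11143554045652, (20,8):1709751003480·8+1492924634839→15170932662679, (20,9):1144614626805·9+1709751003480→12011282644725, (20,10):477297033785·10+1144614626805→5917584964655, (20,11):129413217791·11+477297033785→1900842429486, (20,12):23466951300·12+129413217791→411016633391, (20,13):2892439160·13+23466951300→61068660380, (20,14):243577530·14+2892439160→6302524580, (20,15):13916778·15+243577530→452329200, (20,16):527136·16+13916778→22350954, (20,17):12597·17+527136→741285, (20,18):171·18+12597→15675, (20,19):1·19+171→190, (20,20):0·20+1→1
@21  (21,1):1·1+0→1, (21,2):524287·2+1→1048575, (21,3):580606446·3+524287→1742343625, (21,4):45232115901·4+580606446→181509070050, (21,5):749206090500·5+45232115901→3791262568401, (21,6):4306078895384·6+749206090500→26585679462804, (21,7):11143554045652·7+4306078895384→82310957214948, (21,8):15170932662679·8+11143554045652→132511015347084, (21,9):12011282644725·9+15170932662679→123272476465204, (21,10):5917584964655·10+12011282644725→71187132291275, (21,11):1900842429486·11+5917584964655→26826851689001, (21,12):411016633391·12+1900842429486→6833042030178, (21,13):61068660380·13+411016633391→1204909218331, (21,14):6302524580·14+61068660380→149304004500, (21,15):452329200·15+6302524580→13087462580, (21,16):22350954·16+452329200→809944464, (21,17):741285·17+22350954→34952799, (21,18):15675·18+741285→1023435, (21,19):190·19+15675→19285, (21,20):1·20+190→210, (21,21):0·21+1→1
@22  (22,1):1·1+0→1, (22,2):1048575·2+1→2097151, (22,3):1742343625·3+1048575→5228079450, (22,4):181509070050·4+1742343625→727778623825, (22,5):3791262568401·5+181509070050→19137821912055, (22,6):26585679462804·6+3791262568401→163305339345225, (22,7):82310957214948·7+26585679462804→602762379967440, (22,8):132511015347084·8+82310957214948→1142399079991620, (22,9):123272476465204·9+132511015347084→1241963303533920, (22,10):71187132291275·10+123272476465204→835143799377954, (22,11):26826851689001·11+71187132291275→366282500870286, (22,12):6833042030178·12+26826851689001→108823356051137, (22,13):1204909218331·13+6833042030178→22496861868481, (22,14):149304004500·14+1204909218331→3295165281331, (22,15):13087462580·15+149304004500→345615943200, (22,16):809944464·16+13087462580→26046574004, (22,17):34952799·17+809944464→1404142047, (22,18):1023435·18+34952799→53374629, (22,19):19285·19+1023435→1389850, (22,20):210·20+19285→23485, (22,21):1·21+210→231, (22,22):0·22+1→1
B_21 = ΣS(21,k) = 1+1048575+1742343625+181509070050+3791262568401+26585679462804+82310957214948+132511015347084+123272476465204+71187132291275+26826851689001+6833042030178+1204909218331+149304004500+13087462580+809944464+34952799+1023435+19285+210+1 = 474869816156751
B_22 = ΣS(22,k) = 1+2097151+5228079450+727778623825+19137821912055+163305339345225+602762379967440+1142399079991620+1241963303533920+835143799377954+366282500870286+108823356051137+22496861868481+3295165281331+345615943200+26046574004+1404142047+53374629+1389850+23485+231+1 = 4506715738447323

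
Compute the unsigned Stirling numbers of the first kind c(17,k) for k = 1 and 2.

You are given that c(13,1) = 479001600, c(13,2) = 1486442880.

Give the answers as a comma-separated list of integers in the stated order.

[14] T[14,1]:13*479001600+0=6227020800 · T[14,2]:13*1486442880+479001600=19802759040
[15] T[15,1]:14*6227020800+0=87178291200 · T[15,2]:14*19802759040+6227020800=283465647360
[16] T[16,1]:15*87178291200+0=1307674368000 · T[16,2]:15*283465647360+87178291200=4339163001600
[17] T[17,1]:16*1307674368000+0=20922789888000 · T[17,2]:16*4339163001600+1307674368000=70734282393600
Read c(17,1) = 20922789888000, c(17,2) = 70734282393600.

20922789888000, 70734282393600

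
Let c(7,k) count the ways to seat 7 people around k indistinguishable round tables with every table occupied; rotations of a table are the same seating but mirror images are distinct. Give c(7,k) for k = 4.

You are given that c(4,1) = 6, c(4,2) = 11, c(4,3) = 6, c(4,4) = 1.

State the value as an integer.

@5  (5,2):11·4+6→50, (5,3):6·4+11→35, (5,4):1·4+6→10
@6  (6,3):35·5+50→225, (6,4):10·5+35→85
@7  (7,4):85·6+225→735
Read c(7,4) = 735.

735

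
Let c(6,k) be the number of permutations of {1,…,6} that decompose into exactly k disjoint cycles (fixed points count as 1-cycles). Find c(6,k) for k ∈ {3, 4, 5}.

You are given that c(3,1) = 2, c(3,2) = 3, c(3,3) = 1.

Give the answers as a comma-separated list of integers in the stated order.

225, 85, 15

@4  (4,1):2·3+0→6, (4,2):3·3+2→11, (4,3):1·3+3→6, (4,4):0·3+1→1
@5  (5,2):11·4+6→50, (5,3):6·4+11→35, (5,4):1·4+6→10, (5,5):0·4+1→1
@6  (6,3):35·5+50→225, (6,4):10·5+35→85, (6,5):1·5+10→15
Read c(6,3) = 225, c(6,4) = 85, c(6,5) = 15.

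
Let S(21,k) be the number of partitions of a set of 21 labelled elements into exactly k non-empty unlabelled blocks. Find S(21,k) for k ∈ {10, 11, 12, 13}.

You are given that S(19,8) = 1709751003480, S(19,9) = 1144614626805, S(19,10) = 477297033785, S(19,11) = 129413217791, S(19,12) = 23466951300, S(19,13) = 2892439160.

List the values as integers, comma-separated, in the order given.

row 20: T[20][9]=9·1144614626805+1709751003480=12011282644725  T[20][10]=10·477297033785+1144614626805=5917584964655  T[20][11]=11·129413217791+477297033785=1900842429486  T[20][12]=12·23466951300+129413217791=411016633391  T[20][13]=13·2892439160+23466951300=61068660380
row 21: T[21][10]=10·5917584964655+12011282644725=71187132291275  T[21][11]=11·1900842429486+5917584964655=26826851689001  T[21][12]=12·411016633391+1900842429486=6833042030178  T[21][13]=13·61068660380+411016633391=1204909218331
Read S(21,10) = 71187132291275, S(21,11) = 26826851689001, S(21,12) = 6833042030178, S(21,13) = 1204909218331.

71187132291275, 26826851689001, 6833042030178, 1204909218331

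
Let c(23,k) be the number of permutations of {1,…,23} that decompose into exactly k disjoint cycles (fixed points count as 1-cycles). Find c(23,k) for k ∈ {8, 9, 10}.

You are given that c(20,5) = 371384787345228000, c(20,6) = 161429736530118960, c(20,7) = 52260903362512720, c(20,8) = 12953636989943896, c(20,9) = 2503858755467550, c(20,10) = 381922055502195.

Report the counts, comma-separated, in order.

199321978221066137360, 43714229649594412832, 7707401101297361068

row 21: T[21][6]=20·161429736530118960+371384787345228000=3599979517947607200  T[21][7]=20·52260903362512720+161429736530118960=1206647803780373360  T[21][8]=20·12953636989943896+52260903362512720=311333643161390640  T[21][9]=20·2503858755467550+12953636989943896=63030812099294896  T[21][10]=20·381922055502195+2503858755467550=10142299865511450
row 22: T[22][7]=21·1206647803780373360+3599979517947607200=28939583397335447760  T[22][8]=21·311333643161390640+1206647803780373360=7744654310169576800  T[22][9]=21·63030812099294896+311333643161390640=1634980697246583456  T[22][10]=21·10142299865511450+63030812099294896=276019109275035346
row 23: T[23][8]=22·7744654310169576800+28939583397335447760=199321978221066137360  T[23][9]=22·1634980697246583456+7744654310169576800=43714229649594412832  T[23][10]=22·276019109275035346+1634980697246583456=7707401101297361068
Read c(23,8) = 199321978221066137360, c(23,9) = 43714229649594412832, c(23,10) = 7707401101297361068.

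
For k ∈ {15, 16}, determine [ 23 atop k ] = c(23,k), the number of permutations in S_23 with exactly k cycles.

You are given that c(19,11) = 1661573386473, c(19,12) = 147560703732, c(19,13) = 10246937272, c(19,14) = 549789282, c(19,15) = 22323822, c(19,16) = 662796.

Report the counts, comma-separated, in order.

62382416421941, 3256091103430

[20] T[20,12]:19*147560703732+1661573386473=4465226757381 · T[20,13]:19*10246937272+147560703732=342252511900 · T[20,14]:19*549789282+10246937272=20692933630 · T[20,15]:19*22323822+549789282=973941900 · T[20,16]:19*662796+22323822=34916946
[21] T[21,13]:20*342252511900+4465226757381=11310276995381 · T[21,14]:20*20692933630+342252511900=756111184500 · T[21,15]:20*973941900+20692933630=40171771630 · T[21,16]:20*34916946+973941900=1672280820
[22] T[22,14]:21*756111184500+11310276995381=27188611869881 · T[22,15]:21*40171771630+756111184500=1599718388730 · T[22,16]:21*1672280820+40171771630=75289668850
[23] T[23,15]:22*1599718388730+27188611869881=62382416421941 · T[23,16]:22*75289668850+1599718388730=3256091103430
Read c(23,15) = 62382416421941, c(23,16) = 3256091103430.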